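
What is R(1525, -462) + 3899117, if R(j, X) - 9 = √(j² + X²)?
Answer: 3899126 + √2539069 ≈ 3.9007e+6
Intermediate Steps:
R(j, X) = 9 + √(X² + j²) (R(j, X) = 9 + √(j² + X²) = 9 + √(X² + j²))
R(1525, -462) + 3899117 = (9 + √((-462)² + 1525²)) + 3899117 = (9 + √(213444 + 2325625)) + 3899117 = (9 + √2539069) + 3899117 = 3899126 + √2539069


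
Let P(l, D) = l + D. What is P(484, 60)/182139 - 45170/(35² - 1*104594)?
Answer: 8283451366/18827526291 ≈ 0.43996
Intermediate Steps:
P(l, D) = D + l
P(484, 60)/182139 - 45170/(35² - 1*104594) = (60 + 484)/182139 - 45170/(35² - 1*104594) = 544*(1/182139) - 45170/(1225 - 104594) = 544/182139 - 45170/(-103369) = 544/182139 - 45170*(-1/103369) = 544/182139 + 45170/103369 = 8283451366/18827526291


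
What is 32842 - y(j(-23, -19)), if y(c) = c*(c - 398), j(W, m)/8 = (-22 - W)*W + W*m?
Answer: -9618326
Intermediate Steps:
j(W, m) = 8*W*m + 8*W*(-22 - W) (j(W, m) = 8*((-22 - W)*W + W*m) = 8*(W*(-22 - W) + W*m) = 8*(W*m + W*(-22 - W)) = 8*W*m + 8*W*(-22 - W))
y(c) = c*(-398 + c)
32842 - y(j(-23, -19)) = 32842 - 8*(-23)*(-22 - 19 - 1*(-23))*(-398 + 8*(-23)*(-22 - 19 - 1*(-23))) = 32842 - 8*(-23)*(-22 - 19 + 23)*(-398 + 8*(-23)*(-22 - 19 + 23)) = 32842 - 8*(-23)*(-18)*(-398 + 8*(-23)*(-18)) = 32842 - 3312*(-398 + 3312) = 32842 - 3312*2914 = 32842 - 1*9651168 = 32842 - 9651168 = -9618326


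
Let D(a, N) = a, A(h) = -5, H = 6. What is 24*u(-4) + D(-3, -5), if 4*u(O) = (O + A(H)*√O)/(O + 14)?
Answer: -27/5 - 6*I ≈ -5.4 - 6.0*I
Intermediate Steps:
u(O) = (O - 5*√O)/(4*(14 + O)) (u(O) = ((O - 5*√O)/(O + 14))/4 = ((O - 5*√O)/(14 + O))/4 = (O - 5*√O)/(4*(14 + O)))
24*u(-4) + D(-3, -5) = 24*((-4 - 10*I)/(4*(14 - 4))) - 3 = 24*((¼)*(-4 - 10*I)/10) - 3 = 24*((¼)*(⅒)*(-4 - 10*I)) - 3 = 24*(-⅒ - I/4) - 3 = (-12/5 - 6*I) - 3 = -27/5 - 6*I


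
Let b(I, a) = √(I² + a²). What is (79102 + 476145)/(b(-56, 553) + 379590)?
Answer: 42153241746/28817651831 - 3886729*√6305/144088259155 ≈ 1.4606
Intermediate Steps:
(79102 + 476145)/(b(-56, 553) + 379590) = (79102 + 476145)/(√((-56)² + 553²) + 379590) = 555247/(√(3136 + 305809) + 379590) = 555247/(√308945 + 379590) = 555247/(7*√6305 + 379590) = 555247/(379590 + 7*√6305)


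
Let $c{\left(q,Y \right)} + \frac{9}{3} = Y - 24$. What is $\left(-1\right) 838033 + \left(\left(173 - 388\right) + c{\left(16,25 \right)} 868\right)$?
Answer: $-839984$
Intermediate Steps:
$c{\left(q,Y \right)} = -27 + Y$ ($c{\left(q,Y \right)} = -3 + \left(Y - 24\right) = -3 + \left(-24 + Y\right) = -27 + Y$)
$\left(-1\right) 838033 + \left(\left(173 - 388\right) + c{\left(16,25 \right)} 868\right) = \left(-1\right) 838033 + \left(\left(173 - 388\right) + \left(-27 + 25\right) 868\right) = -838033 - 1951 = -839984$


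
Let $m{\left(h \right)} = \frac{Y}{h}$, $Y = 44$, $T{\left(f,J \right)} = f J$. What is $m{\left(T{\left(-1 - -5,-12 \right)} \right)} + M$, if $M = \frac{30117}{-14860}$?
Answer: $- \frac{32804}{11145} \approx -2.9434$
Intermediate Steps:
$T{\left(f,J \right)} = J f$
$m{\left(h \right)} = \frac{44}{h}$
$M = - \frac{30117}{14860}$ ($M = 30117 \left(- \frac{1}{14860}\right) = - \frac{30117}{14860} \approx -2.0267$)
$m{\left(T{\left(-1 - -5,-12 \right)} \right)} + M = \frac{44}{\left(-12\right) \left(-1 - -5\right)} - \frac{30117}{14860} = \frac{44}{\left(-12\right) \left(-1 + 5\right)} - \frac{30117}{14860} = \frac{44}{\left(-12\right) 4} - \frac{30117}{14860} = \frac{44}{-48} - \frac{30117}{14860} = 44 \left(- \frac{1}{48}\right) - \frac{30117}{14860} = - \frac{11}{12} - \frac{30117}{14860} = - \frac{32804}{11145}$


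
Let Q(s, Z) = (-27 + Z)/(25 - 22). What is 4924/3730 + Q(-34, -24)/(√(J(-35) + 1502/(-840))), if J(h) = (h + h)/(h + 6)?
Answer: 2462/1865 - 34*√23205945/7621 ≈ -20.171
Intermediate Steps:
J(h) = 2*h/(6 + h) (J(h) = (2*h)/(6 + h) = 2*h/(6 + h))
Q(s, Z) = -9 + Z/3 (Q(s, Z) = (-27 + Z)/3 = (-27 + Z)*(⅓) = -9 + Z/3)
4924/3730 + Q(-34, -24)/(√(J(-35) + 1502/(-840))) = 4924/3730 + (-9 + (⅓)*(-24))/(√(2*(-35)/(6 - 35) + 1502/(-840))) = 4924*(1/3730) + (-9 - 8)/(√(2*(-35)/(-29) + 1502*(-1/840))) = 2462/1865 - 17/√(2*(-35)*(-1/29) - 751/420) = 2462/1865 - 17/√(70/29 - 751/420) = 2462/1865 - 17*2*√23205945/7621 = 2462/1865 - 34*√23205945/7621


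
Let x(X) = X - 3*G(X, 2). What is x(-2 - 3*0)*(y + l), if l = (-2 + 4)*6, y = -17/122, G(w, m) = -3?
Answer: 10129/122 ≈ 83.025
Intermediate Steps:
y = -17/122 (y = -17*1/122 = -17/122 ≈ -0.13934)
l = 12 (l = 2*6 = 12)
x(X) = 9 + X (x(X) = X - 3*(-3) = X + 9 = 9 + X)
x(-2 - 3*0)*(y + l) = (9 + (-2 - 3*0))*(-17/122 + 12) = (9 + (-2 - 1*0))*(1447/122) = (9 + (-2 + 0))*(1447/122) = (9 - 2)*(1447/122) = 7*(1447/122) = 10129/122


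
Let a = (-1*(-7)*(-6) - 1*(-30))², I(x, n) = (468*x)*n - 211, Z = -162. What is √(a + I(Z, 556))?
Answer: I*√42153763 ≈ 6492.6*I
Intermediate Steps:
I(x, n) = -211 + 468*n*x (I(x, n) = 468*n*x - 211 = -211 + 468*n*x)
a = 144 (a = (7*(-6) + 30)² = (-42 + 30)² = (-12)² = 144)
√(a + I(Z, 556)) = √(144 + (-211 + 468*556*(-162))) = √(144 + (-211 - 42153696)) = √(144 - 42153907) = √(-42153763) = I*√42153763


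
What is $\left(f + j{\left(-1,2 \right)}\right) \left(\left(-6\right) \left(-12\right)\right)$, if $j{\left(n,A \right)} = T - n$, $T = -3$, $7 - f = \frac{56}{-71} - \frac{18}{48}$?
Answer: $\frac{31509}{71} \approx 443.79$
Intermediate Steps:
$f = \frac{4637}{568}$ ($f = 7 - \left(\frac{56}{-71} - \frac{18}{48}\right) = 7 - \left(56 \left(- \frac{1}{71}\right) - \frac{3}{8}\right) = 7 - \left(- \frac{56}{71} - \frac{3}{8}\right) = 7 - - \frac{661}{568} = 7 + \frac{661}{568} = \frac{4637}{568} \approx 8.1637$)
$j{\left(n,A \right)} = -3 - n$
$\left(f + j{\left(-1,2 \right)}\right) \left(\left(-6\right) \left(-12\right)\right) = \left(\frac{4637}{568} - 2\right) \left(\left(-6\right) \left(-12\right)\right) = \left(\frac{4637}{568} + \left(-3 + 1\right)\right) 72 = \left(\frac{4637}{568} - 2\right) 72 = \frac{3501}{568} \cdot 72 = \frac{31509}{71}$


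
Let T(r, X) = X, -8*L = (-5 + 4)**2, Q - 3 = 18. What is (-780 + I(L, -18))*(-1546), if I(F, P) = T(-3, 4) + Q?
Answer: 1167230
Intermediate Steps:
Q = 21 (Q = 3 + 18 = 21)
L = -1/8 (L = -(-5 + 4)**2/8 = -1/8*(-1)**2 = -1/8*1 = -1/8 ≈ -0.12500)
I(F, P) = 25 (I(F, P) = 4 + 21 = 25)
(-780 + I(L, -18))*(-1546) = (-780 + 25)*(-1546) = -755*(-1546) = 1167230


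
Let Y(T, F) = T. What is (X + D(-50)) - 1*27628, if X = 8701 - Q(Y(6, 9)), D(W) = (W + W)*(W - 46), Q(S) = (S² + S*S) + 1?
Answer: -9400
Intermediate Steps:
Q(S) = 1 + 2*S² (Q(S) = (S² + S²) + 1 = 2*S² + 1 = 1 + 2*S²)
D(W) = 2*W*(-46 + W) (D(W) = (2*W)*(-46 + W) = 2*W*(-46 + W))
X = 8628 (X = 8701 - (1 + 2*6²) = 8701 - (1 + 2*36) = 8701 - (1 + 72) = 8701 - 1*73 = 8701 - 73 = 8628)
(X + D(-50)) - 1*27628 = (8628 + 2*(-50)*(-46 - 50)) - 1*27628 = (8628 + 2*(-50)*(-96)) - 27628 = (8628 + 9600) - 27628 = 18228 - 27628 = -9400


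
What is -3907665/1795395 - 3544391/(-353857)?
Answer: 47436450148/6050600843 ≈ 7.8400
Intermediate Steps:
-3907665/1795395 - 3544391/(-353857) = -3907665*1/1795395 - 3544391*(-1/353857) = -260511/119693 + 3544391/353857 = 47436450148/6050600843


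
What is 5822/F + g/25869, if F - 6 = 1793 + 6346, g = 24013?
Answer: 115398401/70234335 ≈ 1.6430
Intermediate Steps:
F = 8145 (F = 6 + (1793 + 6346) = 6 + 8139 = 8145)
5822/F + g/25869 = 5822/8145 + 24013/25869 = 115398401/70234335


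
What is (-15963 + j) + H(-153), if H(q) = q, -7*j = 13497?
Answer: -126309/7 ≈ -18044.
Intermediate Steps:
j = -13497/7 (j = -⅐*13497 = -13497/7 ≈ -1928.1)
(-15963 + j) + H(-153) = (-15963 - 13497/7) - 153 = -125238/7 - 153 = -126309/7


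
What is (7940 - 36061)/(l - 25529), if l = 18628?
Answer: 28121/6901 ≈ 4.0749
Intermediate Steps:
(7940 - 36061)/(l - 25529) = (7940 - 36061)/(18628 - 25529) = -28121/(-6901) = -28121*(-1/6901) = 28121/6901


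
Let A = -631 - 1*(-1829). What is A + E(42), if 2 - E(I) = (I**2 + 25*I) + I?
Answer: -1656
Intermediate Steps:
E(I) = 2 - I**2 - 26*I (E(I) = 2 - ((I**2 + 25*I) + I) = 2 - (I**2 + 26*I) = 2 + (-I**2 - 26*I) = 2 - I**2 - 26*I)
A = 1198 (A = -631 + 1829 = 1198)
A + E(42) = 1198 + (2 - 1*42**2 - 26*42) = 1198 + (2 - 1*1764 - 1092) = 1198 + (2 - 1764 - 1092) = 1198 - 2854 = -1656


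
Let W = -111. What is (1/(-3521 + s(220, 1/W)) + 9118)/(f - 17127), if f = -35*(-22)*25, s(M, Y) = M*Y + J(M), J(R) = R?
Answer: 3342941347/778357613 ≈ 4.2949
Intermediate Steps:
s(M, Y) = M + M*Y (s(M, Y) = M*Y + M = M + M*Y)
f = 19250 (f = 770*25 = 19250)
(1/(-3521 + s(220, 1/W)) + 9118)/(f - 17127) = (1/(-3521 + 220*(1 + 1/(-111))) + 9118)/(19250 - 17127) = (1/(-3521 + 220*(1 - 1/111)) + 9118)/2123 = (1/(-3521 + 220*(110/111)) + 9118)*(1/2123) = (1/(-3521 + 24200/111) + 9118)*(1/2123) = (1/(-366631/111) + 9118)*(1/2123) = (-111/366631 + 9118)*(1/2123) = (3342941347/366631)*(1/2123) = 3342941347/778357613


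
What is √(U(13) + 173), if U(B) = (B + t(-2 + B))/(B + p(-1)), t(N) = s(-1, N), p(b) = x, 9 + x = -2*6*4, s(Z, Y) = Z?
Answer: 10*√209/11 ≈ 13.143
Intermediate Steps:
x = -57 (x = -9 - 2*6*4 = -9 - 12*4 = -9 - 48 = -57)
p(b) = -57
t(N) = -1
U(B) = (-1 + B)/(-57 + B) (U(B) = (B - 1)/(B - 57) = (-1 + B)/(-57 + B))
√(U(13) + 173) = √((-1 + 13)/(-57 + 13) + 173) = √(12/(-44) + 173) = √(-1/44*12 + 173) = √(-3/11 + 173) = √(1900/11) = 10*√209/11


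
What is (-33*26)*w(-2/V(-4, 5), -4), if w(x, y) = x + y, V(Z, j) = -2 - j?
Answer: 22308/7 ≈ 3186.9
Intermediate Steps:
(-33*26)*w(-2/V(-4, 5), -4) = (-33*26)*(-2/(-2 - 1*5) - 4) = -858*(-2/(-2 - 5) - 4) = -858*(-2/(-7) - 4) = -858*(-2*(-⅐) - 4) = -858*(2/7 - 4) = -858*(-26/7) = 22308/7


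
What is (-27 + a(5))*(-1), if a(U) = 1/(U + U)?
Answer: 269/10 ≈ 26.900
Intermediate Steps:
a(U) = 1/(2*U)
(-27 + a(5))*(-1) = (-27 + (½)/5)*(-1) = (-27 + (½)*(⅕))*(-1) = (-27 + ⅒)*(-1) = -269/10*(-1) = 269/10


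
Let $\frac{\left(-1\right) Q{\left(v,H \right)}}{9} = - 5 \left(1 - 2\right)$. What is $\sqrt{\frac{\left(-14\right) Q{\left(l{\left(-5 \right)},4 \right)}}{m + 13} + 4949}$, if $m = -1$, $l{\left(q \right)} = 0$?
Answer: $\frac{\sqrt{20006}}{2} \approx 70.721$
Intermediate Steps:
$Q{\left(v,H \right)} = -45$ ($Q{\left(v,H \right)} = - 9 \left(- 5 \left(1 - 2\right)\right) = - 9 \left(\left(-5\right) \left(-1\right)\right) = \left(-9\right) 5 = -45$)
$\sqrt{\frac{\left(-14\right) Q{\left(l{\left(-5 \right)},4 \right)}}{m + 13} + 4949} = \sqrt{\frac{\left(-14\right) \left(-45\right)}{-1 + 13} + 4949} = \sqrt{\frac{630}{12} + 4949} = \sqrt{630 \cdot \frac{1}{12} + 4949} = \sqrt{\frac{105}{2} + 4949} = \sqrt{\frac{10003}{2}} = \frac{\sqrt{20006}}{2}$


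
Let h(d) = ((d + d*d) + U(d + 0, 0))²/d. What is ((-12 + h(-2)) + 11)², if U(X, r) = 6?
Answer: 1089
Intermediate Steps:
h(d) = (6 + d + d²)²/d (h(d) = ((d + d*d) + 6)²/d = ((d + d²) + 6)²/d = (6 + d + d²)²/d)
((-12 + h(-2)) + 11)² = ((-12 + (6 - 2 + (-2)²)²/(-2)) + 11)² = ((-12 - (6 - 2 + 4)²/2) + 11)² = ((-12 - ½*8²) + 11)² = ((-12 - ½*64) + 11)² = ((-12 - 32) + 11)² = (-44 + 11)² = (-33)² = 1089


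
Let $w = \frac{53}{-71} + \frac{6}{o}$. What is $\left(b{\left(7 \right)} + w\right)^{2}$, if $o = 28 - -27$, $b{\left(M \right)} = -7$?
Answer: $\frac{889470976}{15249025} \approx 58.33$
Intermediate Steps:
$o = 55$ ($o = 28 + 27 = 55$)
$w = - \frac{2489}{3905}$ ($w = \frac{53}{-71} + \frac{6}{55} = 53 \left(- \frac{1}{71}\right) + 6 \cdot \frac{1}{55} = - \frac{53}{71} + \frac{6}{55} = - \frac{2489}{3905} \approx -0.63739$)
$\left(b{\left(7 \right)} + w\right)^{2} = \left(-7 - \frac{2489}{3905}\right)^{2} = \left(- \frac{29824}{3905}\right)^{2} = \frac{889470976}{15249025}$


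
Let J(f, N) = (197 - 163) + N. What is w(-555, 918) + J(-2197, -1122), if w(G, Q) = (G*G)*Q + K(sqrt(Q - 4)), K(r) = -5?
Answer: 282765857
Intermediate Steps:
w(G, Q) = -5 + Q*G**2 (w(G, Q) = (G*G)*Q - 5 = G**2*Q - 5 = Q*G**2 - 5 = -5 + Q*G**2)
J(f, N) = 34 + N
w(-555, 918) + J(-2197, -1122) = (-5 + 918*(-555)**2) + (34 - 1122) = (-5 + 918*308025) - 1088 = (-5 + 282766950) - 1088 = 282766945 - 1088 = 282765857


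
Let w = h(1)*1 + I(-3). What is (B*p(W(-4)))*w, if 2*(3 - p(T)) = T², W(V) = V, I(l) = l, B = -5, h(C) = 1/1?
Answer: -50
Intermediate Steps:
h(C) = 1
p(T) = 3 - T²/2
w = -2 (w = 1*1 - 3 = 1 - 3 = -2)
(B*p(W(-4)))*w = -5*(3 - ½*(-4)²)*(-2) = -5*(3 - ½*16)*(-2) = -5*(3 - 8)*(-2) = -5*(-5)*(-2) = 25*(-2) = -50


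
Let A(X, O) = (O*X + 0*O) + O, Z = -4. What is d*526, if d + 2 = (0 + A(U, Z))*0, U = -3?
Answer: -1052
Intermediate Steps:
A(X, O) = O + O*X (A(X, O) = (O*X + 0) + O = O*X + O = O + O*X)
d = -2 (d = -2 + (0 - 4*(1 - 3))*0 = -2 + (0 - 4*(-2))*0 = -2 + (0 + 8)*0 = -2 + 8*0 = -2 + 0 = -2)
d*526 = -2*526 = -1052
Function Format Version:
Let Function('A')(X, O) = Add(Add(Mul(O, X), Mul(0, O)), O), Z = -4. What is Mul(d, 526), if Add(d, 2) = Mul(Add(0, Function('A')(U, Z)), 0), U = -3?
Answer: -1052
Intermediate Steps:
Function('A')(X, O) = Add(O, Mul(O, X)) (Function('A')(X, O) = Add(Add(Mul(O, X), 0), O) = Add(Mul(O, X), O) = Add(O, Mul(O, X)))
d = -2 (d = Add(-2, Mul(Add(0, Mul(-4, Add(1, -3))), 0)) = Add(-2, Mul(Add(0, Mul(-4, -2)), 0)) = Add(-2, Mul(Add(0, 8), 0)) = Add(-2, Mul(8, 0)) = Add(-2, 0) = -2)
Mul(d, 526) = Mul(-2, 526) = -1052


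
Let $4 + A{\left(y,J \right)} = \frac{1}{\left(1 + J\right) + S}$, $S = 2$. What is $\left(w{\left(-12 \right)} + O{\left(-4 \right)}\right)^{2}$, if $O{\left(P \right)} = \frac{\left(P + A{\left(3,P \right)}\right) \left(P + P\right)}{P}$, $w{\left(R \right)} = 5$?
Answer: $169$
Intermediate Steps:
$A{\left(y,J \right)} = -4 + \frac{1}{3 + J}$ ($A{\left(y,J \right)} = -4 + \frac{1}{\left(1 + J\right) + 2} = -4 + \frac{1}{3 + J}$)
$O{\left(P \right)} = 2 P + \frac{2 \left(-11 - 4 P\right)}{3 + P}$ ($O{\left(P \right)} = \frac{\left(P + \frac{-11 - 4 P}{3 + P}\right) \left(P + P\right)}{P} = \frac{\left(P + \frac{-11 - 4 P}{3 + P}\right) 2 P}{P} = \frac{2 P \left(P + \frac{-11 - 4 P}{3 + P}\right)}{P} = 2 P + \frac{2 \left(-11 - 4 P\right)}{3 + P}$)
$\left(w{\left(-12 \right)} + O{\left(-4 \right)}\right)^{2} = \left(5 + \frac{2 \left(-11 + \left(-4\right)^{2} - -4\right)}{3 - 4}\right)^{2} = \left(5 + \frac{2 \left(-11 + 16 + 4\right)}{-1}\right)^{2} = \left(5 + 2 \left(-1\right) 9\right)^{2} = \left(5 - 18\right)^{2} = \left(-13\right)^{2} = 169$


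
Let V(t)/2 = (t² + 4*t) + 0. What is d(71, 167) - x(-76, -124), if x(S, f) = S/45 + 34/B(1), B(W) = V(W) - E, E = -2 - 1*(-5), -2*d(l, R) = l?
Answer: -24361/630 ≈ -38.668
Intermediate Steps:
d(l, R) = -l/2
E = 3 (E = -2 + 5 = 3)
V(t) = 2*t² + 8*t (V(t) = 2*((t² + 4*t) + 0) = 2*(t² + 4*t) = 2*t² + 8*t)
B(W) = -3 + 2*W*(4 + W) (B(W) = 2*W*(4 + W) - 1*3 = 2*W*(4 + W) - 3 = -3 + 2*W*(4 + W))
x(S, f) = 34/7 + S/45 (x(S, f) = S/45 + 34/(-3 + 2*1*(4 + 1)) = S*(1/45) + 34/(-3 + 2*1*5) = S/45 + 34/(-3 + 10) = S/45 + 34/7 = 34/7 + S/45)
d(71, 167) - x(-76, -124) = -½*71 - (34/7 + (1/45)*(-76)) = -71/2 - (34/7 - 76/45) = -71/2 - 1*998/315 = -71/2 - 998/315 = -24361/630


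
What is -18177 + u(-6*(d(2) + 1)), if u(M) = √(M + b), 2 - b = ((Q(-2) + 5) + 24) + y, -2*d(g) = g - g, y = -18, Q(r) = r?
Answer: -18177 + I*√13 ≈ -18177.0 + 3.6056*I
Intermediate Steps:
d(g) = 0 (d(g) = -(g - g)/2 = -½*0 = 0)
b = -7 (b = 2 - (((-2 + 5) + 24) - 18) = 2 - ((3 + 24) - 18) = 2 - (27 - 18) = 2 - 1*9 = 2 - 9 = -7)
u(M) = √(-7 + M) (u(M) = √(M - 7) = √(-7 + M))
-18177 + u(-6*(d(2) + 1)) = -18177 + √(-7 - 6*(0 + 1)) = -18177 + √(-7 - 6*1) = -18177 + √(-7 - 6) = -18177 + √(-13) = -18177 + I*√13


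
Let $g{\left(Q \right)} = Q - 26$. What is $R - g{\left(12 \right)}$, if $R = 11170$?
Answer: $11184$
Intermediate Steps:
$g{\left(Q \right)} = -26 + Q$
$R - g{\left(12 \right)} = 11170 - \left(-26 + 12\right) = 11170 - -14 = 11170 + 14 = 11184$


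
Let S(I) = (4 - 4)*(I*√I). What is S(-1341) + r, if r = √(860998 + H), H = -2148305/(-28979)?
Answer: √723113257866713/28979 ≈ 927.94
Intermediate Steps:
S(I) = 0 (S(I) = 0*I^(3/2) = 0)
H = 2148305/28979 (H = -2148305*(-1/28979) = 2148305/28979 ≈ 74.133)
r = √723113257866713/28979 (r = √(860998 + 2148305/28979) = √(24953009347/28979) = √723113257866713/28979 ≈ 927.94)
S(-1341) + r = 0 + √723113257866713/28979 = √723113257866713/28979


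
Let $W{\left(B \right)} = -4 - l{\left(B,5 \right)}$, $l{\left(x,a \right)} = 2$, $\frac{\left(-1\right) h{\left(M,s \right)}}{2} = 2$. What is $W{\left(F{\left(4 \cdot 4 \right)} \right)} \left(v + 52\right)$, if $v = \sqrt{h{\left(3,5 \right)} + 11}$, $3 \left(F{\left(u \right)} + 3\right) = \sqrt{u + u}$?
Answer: $-312 - 6 \sqrt{7} \approx -327.87$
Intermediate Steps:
$h{\left(M,s \right)} = -4$ ($h{\left(M,s \right)} = \left(-2\right) 2 = -4$)
$F{\left(u \right)} = -3 + \frac{\sqrt{2} \sqrt{u}}{3}$ ($F{\left(u \right)} = -3 + \frac{\sqrt{u + u}}{3} = -3 + \frac{\sqrt{2 u}}{3} = -3 + \frac{\sqrt{2} \sqrt{u}}{3}$)
$W{\left(B \right)} = -6$ ($W{\left(B \right)} = -4 - 2 = -6$)
$v = \sqrt{7}$ ($v = \sqrt{-4 + 11} = \sqrt{7} \approx 2.6458$)
$W{\left(F{\left(4 \cdot 4 \right)} \right)} \left(v + 52\right) = - 6 \left(\sqrt{7} + 52\right) = - 6 \left(52 + \sqrt{7}\right) = -312 - 6 \sqrt{7}$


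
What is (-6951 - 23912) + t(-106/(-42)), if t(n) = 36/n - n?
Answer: -34337452/1113 ≈ -30851.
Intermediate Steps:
t(n) = -n + 36/n
(-6951 - 23912) + t(-106/(-42)) = (-6951 - 23912) + (-(-106)/(-42) + 36/((-106/(-42)))) = -30863 + (-(-106)*(-1)/42 + 36/((-106*(-1/42)))) = -30863 + (-1*53/21 + 36/(53/21)) = -30863 + (-53/21 + 36*(21/53)) = -30863 + (-53/21 + 756/53) = -30863 + 13067/1113 = -34337452/1113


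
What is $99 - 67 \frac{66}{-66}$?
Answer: $166$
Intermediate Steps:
$99 - 67 \frac{66}{-66} = 99 - 67 \cdot 66 \left(- \frac{1}{66}\right) = 99 - -67 = 99 + 67 = 166$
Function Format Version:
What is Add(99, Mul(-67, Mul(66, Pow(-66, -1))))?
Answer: 166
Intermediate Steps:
Add(99, Mul(-67, Mul(66, Pow(-66, -1)))) = Add(99, Mul(-67, Mul(66, Rational(-1, 66)))) = Add(99, Mul(-67, -1)) = Add(99, 67) = 166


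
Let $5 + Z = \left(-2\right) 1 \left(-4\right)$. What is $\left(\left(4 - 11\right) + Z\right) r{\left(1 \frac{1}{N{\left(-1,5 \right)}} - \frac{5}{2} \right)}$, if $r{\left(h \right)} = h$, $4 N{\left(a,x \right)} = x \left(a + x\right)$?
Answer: $\frac{46}{5} \approx 9.2$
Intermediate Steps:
$N{\left(a,x \right)} = \frac{x \left(a + x\right)}{4}$
$Z = 3$ ($Z = -5 + \left(-2\right) 1 \left(-4\right) = -5 - -8 = -5 + 8 = 3$)
$\left(\left(4 - 11\right) + Z\right) r{\left(1 \frac{1}{N{\left(-1,5 \right)}} - \frac{5}{2} \right)} = \left(\left(4 - 11\right) + 3\right) \left(1 \frac{1}{\frac{1}{4} \cdot 5 \left(-1 + 5\right)} - \frac{5}{2}\right) = \left(\left(4 - 11\right) + 3\right) \left(1 \frac{1}{\frac{1}{4} \cdot 5 \cdot 4} - \frac{5}{2}\right) = \left(-7 + 3\right) \left(1 \cdot \frac{1}{5} - \frac{5}{2}\right) = - 4 \left(1 \cdot \frac{1}{5} - \frac{5}{2}\right) = - 4 \left(\frac{1}{5} - \frac{5}{2}\right) = \left(-4\right) \left(- \frac{23}{10}\right) = \frac{46}{5}$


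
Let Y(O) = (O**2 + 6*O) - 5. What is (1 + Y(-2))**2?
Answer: 144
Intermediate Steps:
Y(O) = -5 + O**2 + 6*O
(1 + Y(-2))**2 = (1 + (-5 + (-2)**2 + 6*(-2)))**2 = (1 + (-5 + 4 - 12))**2 = (1 - 13)**2 = (-12)**2 = 144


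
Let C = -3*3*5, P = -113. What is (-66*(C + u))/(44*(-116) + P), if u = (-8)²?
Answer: 418/1739 ≈ 0.24037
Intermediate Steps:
u = 64
C = -45 (C = -9*5 = -45)
(-66*(C + u))/(44*(-116) + P) = (-66*(-45 + 64))/(44*(-116) - 113) = (-66*19)/(-5104 - 113) = -1254/(-5217) = -1254*(-1/5217) = 418/1739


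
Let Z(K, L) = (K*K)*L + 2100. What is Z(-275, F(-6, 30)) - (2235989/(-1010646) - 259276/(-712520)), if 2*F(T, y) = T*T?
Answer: 8765688822378232/6429513285 ≈ 1.3634e+6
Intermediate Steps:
F(T, y) = T**2/2 (F(T, y) = (T*T)/2 = T**2/2)
Z(K, L) = 2100 + L*K**2 (Z(K, L) = K**2*L + 2100 = L*K**2 + 2100 = 2100 + L*K**2)
Z(-275, F(-6, 30)) - (2235989/(-1010646) - 259276/(-712520)) = (2100 + ((1/2)*(-6)**2)*(-275)**2) - (2235989/(-1010646) - 259276/(-712520)) = (2100 + ((1/2)*36)*75625) - (2235989*(-1/1010646) - 259276*(-1/712520)) = (2100 + 18*75625) - (-319427/144378 + 64819/178130) = (2100 + 1361250) - 1*(-11885273482/6429513285) = 1363350 + 11885273482/6429513285 = 8765688822378232/6429513285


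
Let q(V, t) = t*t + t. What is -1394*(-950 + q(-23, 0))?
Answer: 1324300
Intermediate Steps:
q(V, t) = t + t² (q(V, t) = t² + t = t + t²)
-1394*(-950 + q(-23, 0)) = -1394*(-950 + 0*(1 + 0)) = -1394*(-950 + 0*1) = -1394*(-950 + 0) = -1394*(-950) = 1324300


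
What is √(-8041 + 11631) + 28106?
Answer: 28106 + √3590 ≈ 28166.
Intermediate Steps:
√(-8041 + 11631) + 28106 = √3590 + 28106 = 28106 + √3590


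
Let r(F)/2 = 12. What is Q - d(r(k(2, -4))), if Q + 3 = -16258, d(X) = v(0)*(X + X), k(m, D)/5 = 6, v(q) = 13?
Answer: -16885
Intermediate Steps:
k(m, D) = 30 (k(m, D) = 5*6 = 30)
r(F) = 24 (r(F) = 2*12 = 24)
d(X) = 26*X (d(X) = 13*(X + X) = 13*(2*X) = 26*X)
Q = -16261 (Q = -3 - 16258 = -16261)
Q - d(r(k(2, -4))) = -16261 - 26*24 = -16261 - 1*624 = -16261 - 624 = -16885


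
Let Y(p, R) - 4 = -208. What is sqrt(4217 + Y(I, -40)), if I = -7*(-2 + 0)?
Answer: sqrt(4013) ≈ 63.348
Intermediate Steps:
I = 14 (I = -7*(-2) = 14)
Y(p, R) = -204 (Y(p, R) = 4 - 208 = -204)
sqrt(4217 + Y(I, -40)) = sqrt(4217 - 204) = sqrt(4013)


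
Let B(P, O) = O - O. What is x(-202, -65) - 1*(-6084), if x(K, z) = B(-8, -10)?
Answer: 6084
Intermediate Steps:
B(P, O) = 0
x(K, z) = 0
x(-202, -65) - 1*(-6084) = 0 - 1*(-6084) = 0 + 6084 = 6084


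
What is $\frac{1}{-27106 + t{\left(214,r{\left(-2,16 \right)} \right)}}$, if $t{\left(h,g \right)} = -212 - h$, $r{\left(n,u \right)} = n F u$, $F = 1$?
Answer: $- \frac{1}{27532} \approx -3.6321 \cdot 10^{-5}$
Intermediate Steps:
$r{\left(n,u \right)} = n u$ ($r{\left(n,u \right)} = n 1 u = n u$)
$\frac{1}{-27106 + t{\left(214,r{\left(-2,16 \right)} \right)}} = \frac{1}{-27106 - 426} = \frac{1}{-27532} = - \frac{1}{27532}$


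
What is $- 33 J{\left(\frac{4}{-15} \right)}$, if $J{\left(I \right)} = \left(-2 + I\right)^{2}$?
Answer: $- \frac{12716}{75} \approx -169.55$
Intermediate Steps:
$- 33 J{\left(\frac{4}{-15} \right)} = - 33 \left(-2 + \frac{4}{-15}\right)^{2} = - 33 \left(-2 + 4 \left(- \frac{1}{15}\right)\right)^{2} = - 33 \left(-2 - \frac{4}{15}\right)^{2} = - 33 \left(- \frac{34}{15}\right)^{2} = \left(-33\right) \frac{1156}{225} = - \frac{12716}{75}$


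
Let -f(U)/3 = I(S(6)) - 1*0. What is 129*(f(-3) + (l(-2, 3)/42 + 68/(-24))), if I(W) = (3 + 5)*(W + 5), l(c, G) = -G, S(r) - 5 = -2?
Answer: -175999/7 ≈ -25143.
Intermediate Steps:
S(r) = 3 (S(r) = 5 - 2 = 3)
I(W) = 40 + 8*W (I(W) = 8*(5 + W) = 40 + 8*W)
f(U) = -192 (f(U) = -3*((40 + 8*3) - 1*0) = -3*((40 + 24) + 0) = -3*(64 + 0) = -3*64 = -192)
129*(f(-3) + (l(-2, 3)/42 + 68/(-24))) = 129*(-192 + (-1*3/42 + 68/(-24))) = 129*(-192 + (-3*1/42 + 68*(-1/24))) = 129*(-192 + (-1/14 - 17/6)) = 129*(-192 - 61/21) = 129*(-4093/21) = -175999/7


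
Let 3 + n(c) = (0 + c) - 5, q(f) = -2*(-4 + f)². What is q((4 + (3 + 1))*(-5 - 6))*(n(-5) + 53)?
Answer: -677120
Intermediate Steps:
n(c) = -8 + c (n(c) = -3 + ((0 + c) - 5) = -3 + (c - 5) = -3 + (-5 + c) = -8 + c)
q((4 + (3 + 1))*(-5 - 6))*(n(-5) + 53) = (-2*(-4 + (4 + (3 + 1))*(-5 - 6))²)*((-8 - 5) + 53) = (-2*(-4 + (4 + 4)*(-11))²)*(-13 + 53) = -2*(-4 + 8*(-11))²*40 = -2*(-4 - 88)²*40 = -2*(-92)²*40 = -2*8464*40 = -16928*40 = -677120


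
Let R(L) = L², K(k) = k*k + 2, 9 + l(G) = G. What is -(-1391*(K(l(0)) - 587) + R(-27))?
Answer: -701793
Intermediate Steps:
l(G) = -9 + G
K(k) = 2 + k² (K(k) = k² + 2 = 2 + k²)
-(-1391*(K(l(0)) - 587) + R(-27)) = -(-1391*((2 + (-9 + 0)²) - 587) + (-27)²) = -(-1391*((2 + (-9)²) - 587) + 729) = -(-1391*((2 + 81) - 587) + 729) = -(-1391*(83 - 587) + 729) = -(-1391*(-504) + 729) = -(701064 + 729) = -1*701793 = -701793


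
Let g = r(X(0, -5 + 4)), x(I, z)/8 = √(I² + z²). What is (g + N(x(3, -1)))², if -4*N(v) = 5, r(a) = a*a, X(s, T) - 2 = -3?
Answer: 1/16 ≈ 0.062500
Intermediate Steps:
X(s, T) = -1 (X(s, T) = 2 - 3 = -1)
x(I, z) = 8*√(I² + z²)
r(a) = a²
N(v) = -5/4 (N(v) = -¼*5 = -5/4)
g = 1 (g = (-1)² = 1)
(g + N(x(3, -1)))² = (1 - 5/4)² = (-¼)² = 1/16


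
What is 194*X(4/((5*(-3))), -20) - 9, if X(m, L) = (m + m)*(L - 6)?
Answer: 40217/15 ≈ 2681.1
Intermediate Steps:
X(m, L) = 2*m*(-6 + L) (X(m, L) = (2*m)*(-6 + L) = 2*m*(-6 + L))
194*X(4/((5*(-3))), -20) - 9 = 194*(2*(4/((5*(-3))))*(-6 - 20)) - 9 = 194*(2*(4/(-15))*(-26)) - 9 = 194*(2*(4*(-1/15))*(-26)) - 9 = 194*(2*(-4/15)*(-26)) - 9 = 194*(208/15) - 9 = 40352/15 - 9 = 40217/15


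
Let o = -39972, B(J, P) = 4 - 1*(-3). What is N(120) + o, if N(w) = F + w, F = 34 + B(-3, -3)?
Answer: -39811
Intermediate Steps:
B(J, P) = 7 (B(J, P) = 4 + 3 = 7)
F = 41 (F = 34 + 7 = 41)
N(w) = 41 + w
N(120) + o = (41 + 120) - 39972 = 161 - 39972 = -39811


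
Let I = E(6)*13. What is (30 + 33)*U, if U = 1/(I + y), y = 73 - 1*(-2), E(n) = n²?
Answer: 21/181 ≈ 0.11602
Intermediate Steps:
y = 75 (y = 73 + 2 = 75)
I = 468 (I = 6²*13 = 36*13 = 468)
U = 1/543 (U = 1/(468 + 75) = 1/543 ≈ 0.0018416)
(30 + 33)*U = (30 + 33)*(1/543) = 63*(1/543) = 21/181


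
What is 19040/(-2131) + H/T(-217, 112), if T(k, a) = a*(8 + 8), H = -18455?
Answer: -73447285/3818752 ≈ -19.233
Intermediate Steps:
T(k, a) = 16*a (T(k, a) = a*16 = 16*a)
19040/(-2131) + H/T(-217, 112) = 19040/(-2131) - 18455/(16*112) = 19040*(-1/2131) - 18455/1792 = -19040/2131 - 18455*1/1792 = -19040/2131 - 18455/1792 = -73447285/3818752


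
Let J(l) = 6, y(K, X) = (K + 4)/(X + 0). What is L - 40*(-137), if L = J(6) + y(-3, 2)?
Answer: 10973/2 ≈ 5486.5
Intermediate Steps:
y(K, X) = (4 + K)/X
L = 13/2 (L = 6 + (4 - 3)/2 = 6 + (½)*1 = 6 + ½ = 13/2 ≈ 6.5000)
L - 40*(-137) = 13/2 - 40*(-137) = 13/2 + 5480 = 10973/2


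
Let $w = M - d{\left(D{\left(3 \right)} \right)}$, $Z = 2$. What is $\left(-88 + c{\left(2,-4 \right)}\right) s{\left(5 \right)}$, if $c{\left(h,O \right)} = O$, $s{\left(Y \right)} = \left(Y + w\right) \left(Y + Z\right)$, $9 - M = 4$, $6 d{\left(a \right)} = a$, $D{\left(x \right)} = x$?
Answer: $-6118$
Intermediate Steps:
$d{\left(a \right)} = \frac{a}{6}$
$M = 5$ ($M = 9 - 4 = 5$)
$w = \frac{9}{2}$ ($w = 5 - \frac{1}{6} \cdot 3 = 5 - \frac{1}{2} = \frac{9}{2} \approx 4.5$)
$s{\left(Y \right)} = \left(2 + Y\right) \left(\frac{9}{2} + Y\right)$ ($s{\left(Y \right)} = \left(Y + \frac{9}{2}\right) \left(Y + 2\right) = \left(\frac{9}{2} + Y\right) \left(2 + Y\right) = \left(2 + Y\right) \left(\frac{9}{2} + Y\right)$)
$\left(-88 + c{\left(2,-4 \right)}\right) s{\left(5 \right)} = \left(-88 - 4\right) \left(9 + 5^{2} + \frac{13}{2} \cdot 5\right) = - 92 \left(9 + 25 + \frac{65}{2}\right) = \left(-92\right) \frac{133}{2} = -6118$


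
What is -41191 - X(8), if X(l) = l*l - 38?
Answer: -41217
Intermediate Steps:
X(l) = -38 + l**2 (X(l) = l**2 - 38 = -38 + l**2)
-41191 - X(8) = -41191 - (-38 + 8**2) = -41191 - (-38 + 64) = -41191 - 1*26 = -41191 - 26 = -41217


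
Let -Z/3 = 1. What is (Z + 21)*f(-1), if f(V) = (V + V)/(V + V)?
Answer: 18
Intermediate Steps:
f(V) = 1 (f(V) = (2*V)/((2*V)) = (2*V)*(1/(2*V)) = 1)
Z = -3 (Z = -3*1 = -3)
(Z + 21)*f(-1) = (-3 + 21)*1 = 18*1 = 18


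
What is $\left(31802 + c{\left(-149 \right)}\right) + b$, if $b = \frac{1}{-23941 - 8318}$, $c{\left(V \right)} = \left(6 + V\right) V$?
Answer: $\frac{1713243230}{32259} \approx 53109.0$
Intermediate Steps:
$c{\left(V \right)} = V \left(6 + V\right)$
$b = - \frac{1}{32259}$ ($b = \frac{1}{-32259} = - \frac{1}{32259} \approx -3.0999 \cdot 10^{-5}$)
$\left(31802 + c{\left(-149 \right)}\right) + b = \left(31802 - 149 \left(6 - 149\right)\right) - \frac{1}{32259} = \left(31802 - -21307\right) - \frac{1}{32259} = \left(31802 + 21307\right) - \frac{1}{32259} = 53109 - \frac{1}{32259} = \frac{1713243230}{32259}$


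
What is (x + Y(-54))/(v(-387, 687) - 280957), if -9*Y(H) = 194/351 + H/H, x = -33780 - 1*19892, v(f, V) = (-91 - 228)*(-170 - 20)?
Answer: 169550393/696076173 ≈ 0.24358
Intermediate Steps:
v(f, V) = 60610 (v(f, V) = -319*(-190) = 60610)
x = -53672 (x = -33780 - 19892 = -53672)
Y(H) = -545/3159 (Y(H) = -(194/351 + H/H)/9 = -(194*(1/351) + 1)/9 = -(194/351 + 1)/9 = -⅑*545/351 = -545/3159)
(x + Y(-54))/(v(-387, 687) - 280957) = (-53672 - 545/3159)/(60610 - 280957) = -169550393/3159/(-220347) = -169550393/3159*(-1/220347) = 169550393/696076173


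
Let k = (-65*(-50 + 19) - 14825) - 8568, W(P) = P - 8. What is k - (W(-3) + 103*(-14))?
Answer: -19925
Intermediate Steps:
W(P) = -8 + P
k = -21378 (k = (-65*(-31) - 14825) - 8568 = (2015 - 14825) - 8568 = -12810 - 8568 = -21378)
k - (W(-3) + 103*(-14)) = -21378 - ((-8 - 3) + 103*(-14)) = -21378 - (-11 - 1442) = -21378 - 1*(-1453) = -21378 + 1453 = -19925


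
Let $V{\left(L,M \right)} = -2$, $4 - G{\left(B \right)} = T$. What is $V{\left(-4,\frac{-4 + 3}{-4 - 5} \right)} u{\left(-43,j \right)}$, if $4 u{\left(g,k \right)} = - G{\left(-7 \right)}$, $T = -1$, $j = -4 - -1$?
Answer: $\frac{5}{2} \approx 2.5$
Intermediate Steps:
$j = -3$ ($j = -4 + 1 = -3$)
$G{\left(B \right)} = 5$ ($G{\left(B \right)} = 4 - -1 = 4 + 1 = 5$)
$u{\left(g,k \right)} = - \frac{5}{4}$ ($u{\left(g,k \right)} = \frac{\left(-1\right) 5}{4} = \frac{1}{4} \left(-5\right) = - \frac{5}{4}$)
$V{\left(-4,\frac{-4 + 3}{-4 - 5} \right)} u{\left(-43,j \right)} = \left(-2\right) \left(- \frac{5}{4}\right) = \frac{5}{2}$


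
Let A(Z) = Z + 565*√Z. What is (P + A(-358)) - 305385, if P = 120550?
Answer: -185193 + 565*I*√358 ≈ -1.8519e+5 + 10690.0*I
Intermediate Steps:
(P + A(-358)) - 305385 = (120550 + (-358 + 565*√(-358))) - 305385 = (120550 + (-358 + 565*(I*√358))) - 305385 = (120550 + (-358 + 565*I*√358)) - 305385 = (120192 + 565*I*√358) - 305385 = -185193 + 565*I*√358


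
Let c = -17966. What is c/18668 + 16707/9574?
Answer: 1344998/1718533 ≈ 0.78264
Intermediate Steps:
c/18668 + 16707/9574 = -17966/18668 + 16707/9574 = -17966*1/18668 + 16707*(1/9574) = -691/718 + 16707/9574 = 1344998/1718533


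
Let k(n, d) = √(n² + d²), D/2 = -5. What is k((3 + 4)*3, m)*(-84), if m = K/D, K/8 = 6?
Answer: -252*√1289/5 ≈ -1809.5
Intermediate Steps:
D = -10 (D = 2*(-5) = -10)
K = 48 (K = 8*6 = 48)
m = -24/5 (m = 48/(-10) = 48*(-⅒) = -24/5 ≈ -4.8000)
k(n, d) = √(d² + n²)
k((3 + 4)*3, m)*(-84) = √((-24/5)² + ((3 + 4)*3)²)*(-84) = √(576/25 + (7*3)²)*(-84) = √(576/25 + 21²)*(-84) = √(576/25 + 441)*(-84) = √(11601/25)*(-84) = (3*√1289/5)*(-84) = -252*√1289/5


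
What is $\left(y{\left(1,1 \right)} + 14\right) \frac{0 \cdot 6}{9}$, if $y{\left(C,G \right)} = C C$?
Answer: $0$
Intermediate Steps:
$y{\left(C,G \right)} = C^{2}$
$\left(y{\left(1,1 \right)} + 14\right) \frac{0 \cdot 6}{9} = \left(1^{2} + 14\right) \frac{0 \cdot 6}{9} = \left(1 + 14\right) 0 \cdot \frac{1}{9} = 15 \cdot 0 = 0$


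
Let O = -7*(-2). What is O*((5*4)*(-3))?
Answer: -840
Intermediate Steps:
O = 14
O*((5*4)*(-3)) = 14*((5*4)*(-3)) = 14*(20*(-3)) = 14*(-60) = -840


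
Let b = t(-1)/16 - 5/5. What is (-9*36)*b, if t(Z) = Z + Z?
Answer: 729/2 ≈ 364.50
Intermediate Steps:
t(Z) = 2*Z
b = -9/8 (b = (2*(-1))/16 - 5/5 = -2*1/16 - 5*⅕ = -⅛ - 1 = -9/8 ≈ -1.1250)
(-9*36)*b = -9*36*(-9/8) = -324*(-9/8) = 729/2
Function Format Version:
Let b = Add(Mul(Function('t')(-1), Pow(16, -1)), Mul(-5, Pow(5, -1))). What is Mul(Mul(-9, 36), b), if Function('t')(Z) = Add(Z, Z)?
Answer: Rational(729, 2) ≈ 364.50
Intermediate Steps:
Function('t')(Z) = Mul(2, Z)
b = Rational(-9, 8) (b = Add(Mul(Mul(2, -1), Pow(16, -1)), Mul(-5, Pow(5, -1))) = Add(Mul(-2, Rational(1, 16)), Mul(-5, Rational(1, 5))) = Add(Rational(-1, 8), -1) = Rational(-9, 8) ≈ -1.1250)
Mul(Mul(-9, 36), b) = Mul(Mul(-9, 36), Rational(-9, 8)) = Mul(-324, Rational(-9, 8)) = Rational(729, 2)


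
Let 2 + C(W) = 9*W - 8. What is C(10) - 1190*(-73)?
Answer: 86950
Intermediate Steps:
C(W) = -10 + 9*W (C(W) = -2 + (9*W - 8) = -2 + (-8 + 9*W) = -10 + 9*W)
C(10) - 1190*(-73) = (-10 + 9*10) - 1190*(-73) = (-10 + 90) + 86870 = 80 + 86870 = 86950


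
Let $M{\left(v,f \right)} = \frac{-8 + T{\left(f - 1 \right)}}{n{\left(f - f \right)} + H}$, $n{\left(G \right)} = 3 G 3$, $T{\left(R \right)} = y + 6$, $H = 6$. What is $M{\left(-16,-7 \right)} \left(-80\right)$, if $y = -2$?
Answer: $\frac{160}{3} \approx 53.333$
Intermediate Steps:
$T{\left(R \right)} = 4$ ($T{\left(R \right)} = -2 + 6 = 4$)
$n{\left(G \right)} = 9 G$
$M{\left(v,f \right)} = - \frac{2}{3}$ ($M{\left(v,f \right)} = \frac{-8 + 4}{9 \left(f - f\right) + 6} = - \frac{4}{9 \cdot 0 + 6} = - \frac{4}{0 + 6} = - \frac{4}{6} = \left(-4\right) \frac{1}{6} = - \frac{2}{3}$)
$M{\left(-16,-7 \right)} \left(-80\right) = \left(- \frac{2}{3}\right) \left(-80\right) = \frac{160}{3}$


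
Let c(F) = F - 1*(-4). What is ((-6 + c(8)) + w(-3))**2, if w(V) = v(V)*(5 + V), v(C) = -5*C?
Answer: 1296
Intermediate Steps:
c(F) = 4 + F (c(F) = F + 4 = 4 + F)
w(V) = -5*V*(5 + V) (w(V) = (-5*V)*(5 + V) = -5*V*(5 + V))
((-6 + c(8)) + w(-3))**2 = ((-6 + (4 + 8)) - 5*(-3)*(5 - 3))**2 = ((-6 + 12) - 5*(-3)*2)**2 = (6 + 30)**2 = 36**2 = 1296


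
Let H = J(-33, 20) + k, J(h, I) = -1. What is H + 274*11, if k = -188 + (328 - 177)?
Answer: 2976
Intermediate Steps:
k = -37 (k = -188 + 151 = -37)
H = -38 (H = -1 - 37 = -38)
H + 274*11 = -38 + 274*11 = -38 + 3014 = 2976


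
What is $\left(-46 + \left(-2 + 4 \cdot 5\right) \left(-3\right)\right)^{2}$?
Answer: $10000$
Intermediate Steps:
$\left(-46 + \left(-2 + 4 \cdot 5\right) \left(-3\right)\right)^{2} = \left(-46 + \left(-2 + 20\right) \left(-3\right)\right)^{2} = \left(-46 + 18 \left(-3\right)\right)^{2} = \left(-46 - 54\right)^{2} = \left(-100\right)^{2} = 10000$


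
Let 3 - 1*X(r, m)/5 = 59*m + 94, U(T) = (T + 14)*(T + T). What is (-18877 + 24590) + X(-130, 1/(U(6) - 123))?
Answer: 614891/117 ≈ 5255.5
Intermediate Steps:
U(T) = 2*T*(14 + T) (U(T) = (14 + T)*(2*T) = 2*T*(14 + T))
X(r, m) = -455 - 295*m (X(r, m) = 15 - 5*(59*m + 94) = 15 - 5*(94 + 59*m) = 15 + (-470 - 295*m) = -455 - 295*m)
(-18877 + 24590) + X(-130, 1/(U(6) - 123)) = (-18877 + 24590) + (-455 - 295/(2*6*(14 + 6) - 123)) = 5713 + (-455 - 295/(2*6*20 - 123)) = 5713 + (-455 - 295/(240 - 123)) = 5713 + (-455 - 295/117) = 5713 - 53530/117 = 614891/117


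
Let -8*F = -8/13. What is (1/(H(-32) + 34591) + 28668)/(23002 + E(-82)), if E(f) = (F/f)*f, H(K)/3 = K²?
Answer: 14036397505/11262253901 ≈ 1.2463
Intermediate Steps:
F = 1/13 (F = -(-1)/13 = -⅛*(-8/13) = 1/13 ≈ 0.076923)
H(K) = 3*K²
E(f) = 1/13 (E(f) = (1/(13*f))*f = 1/13)
(1/(H(-32) + 34591) + 28668)/(23002 + E(-82)) = (1/(3*(-32)² + 34591) + 28668)/(23002 + 1/13) = (1/(3*1024 + 34591) + 28668)/(299027/13) = (1/(3072 + 34591) + 28668)*(13/299027) = (1/37663 + 28668)*(13/299027) = (1079722885/37663)*(13/299027) = 14036397505/11262253901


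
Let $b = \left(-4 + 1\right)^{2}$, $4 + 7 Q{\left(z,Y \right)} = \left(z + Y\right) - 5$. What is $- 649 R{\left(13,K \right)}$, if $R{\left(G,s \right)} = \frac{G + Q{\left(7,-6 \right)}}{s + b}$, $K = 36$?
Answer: $- \frac{53867}{315} \approx -171.01$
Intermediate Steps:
$Q{\left(z,Y \right)} = - \frac{9}{7} + \frac{Y}{7} + \frac{z}{7}$ ($Q{\left(z,Y \right)} = - \frac{4}{7} + \frac{\left(z + Y\right) - 5}{7} = - \frac{4}{7} + \frac{\left(Y + z\right) - 5}{7} = - \frac{4}{7} + \frac{-5 + Y + z}{7} = - \frac{4}{7} + \left(- \frac{5}{7} + \frac{Y}{7} + \frac{z}{7}\right) = - \frac{9}{7} + \frac{Y}{7} + \frac{z}{7}$)
$b = 9$ ($b = \left(-3\right)^{2} = 9$)
$R{\left(G,s \right)} = \frac{- \frac{8}{7} + G}{9 + s}$ ($R{\left(G,s \right)} = \frac{G + \left(- \frac{9}{7} + \frac{1}{7} \left(-6\right) + \frac{1}{7} \cdot 7\right)}{s + 9} = \frac{G - \frac{8}{7}}{9 + s} = \frac{- \frac{8}{7} + G}{9 + s}$)
$- 649 R{\left(13,K \right)} = - 649 \frac{- \frac{8}{7} + 13}{9 + 36} = - 649 \cdot \frac{1}{45} \cdot \frac{83}{7} = \left(-649\right) \frac{83}{315} = - \frac{53867}{315}$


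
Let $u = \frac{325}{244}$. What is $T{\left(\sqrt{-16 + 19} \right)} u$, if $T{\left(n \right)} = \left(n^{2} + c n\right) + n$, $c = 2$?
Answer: $\frac{975}{244} + \frac{975 \sqrt{3}}{244} \approx 10.917$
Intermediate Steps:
$T{\left(n \right)} = n^{2} + 3 n$ ($T{\left(n \right)} = \left(n^{2} + 2 n\right) + n = n^{2} + 3 n$)
$u = \frac{325}{244}$ ($u = 325 \cdot \frac{1}{244} = \frac{325}{244} \approx 1.332$)
$T{\left(\sqrt{-16 + 19} \right)} u = \sqrt{-16 + 19} \left(3 + \sqrt{-16 + 19}\right) \frac{325}{244} = \sqrt{3} \left(3 + \sqrt{3}\right) \frac{325}{244} = \frac{325 \sqrt{3} \left(3 + \sqrt{3}\right)}{244}$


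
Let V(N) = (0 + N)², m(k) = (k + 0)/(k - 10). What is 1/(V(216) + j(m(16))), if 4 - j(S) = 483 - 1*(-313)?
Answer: 1/45864 ≈ 2.1804e-5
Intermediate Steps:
m(k) = k/(-10 + k)
j(S) = -792 (j(S) = 4 - (483 - 1*(-313)) = 4 - (483 + 313) = 4 - 1*796 = 4 - 796 = -792)
V(N) = N²
1/(V(216) + j(m(16))) = 1/(216² - 792) = 1/(46656 - 792) = 1/45864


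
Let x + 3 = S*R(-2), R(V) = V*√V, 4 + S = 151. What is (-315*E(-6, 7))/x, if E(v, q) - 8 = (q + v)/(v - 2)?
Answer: 2205/51224 - 108045*I*√2/25612 ≈ 0.043046 - 5.9659*I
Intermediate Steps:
S = 147 (S = -4 + 151 = 147)
E(v, q) = 8 + (q + v)/(-2 + v) (E(v, q) = 8 + (q + v)/(v - 2) = 8 + (q + v)/(-2 + v))
R(V) = V^(3/2)
x = -3 - 294*I*√2 (x = -3 + 147*(-2)^(3/2) = -3 + 147*(-2*I*√2) = -3 - 294*I*√2 ≈ -3.0 - 415.78*I)
(-315*E(-6, 7))/x = (-315*(-16 + 7 + 9*(-6))/(-2 - 6))/(-3 - 294*I*√2) = (-315*(-16 + 7 - 54)/(-8))/(-3 - 294*I*√2) = (-(-315)*(-63)/8)/(-3 - 294*I*√2) = (-315*63/8)/(-3 - 294*I*√2) = -19845/(8*(-3 - 294*I*√2))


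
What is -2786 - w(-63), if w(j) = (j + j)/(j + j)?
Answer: -2787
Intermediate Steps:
w(j) = 1 (w(j) = (2*j)/((2*j)) = (2*j)*(1/(2*j)) = 1)
-2786 - w(-63) = -2786 - 1*1 = -2786 - 1 = -2787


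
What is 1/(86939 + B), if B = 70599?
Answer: 1/157538 ≈ 6.3477e-6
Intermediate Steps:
1/(86939 + B) = 1/(86939 + 70599) = 1/157538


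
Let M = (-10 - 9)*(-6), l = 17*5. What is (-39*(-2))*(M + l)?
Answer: 15522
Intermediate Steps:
l = 85
M = 114 (M = -19*(-6) = 114)
(-39*(-2))*(M + l) = (-39*(-2))*(114 + 85) = 78*199 = 15522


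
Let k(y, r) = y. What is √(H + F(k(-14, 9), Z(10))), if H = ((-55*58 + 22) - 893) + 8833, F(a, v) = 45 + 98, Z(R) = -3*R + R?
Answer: √4915 ≈ 70.107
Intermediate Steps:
Z(R) = -2*R
F(a, v) = 143
H = 4772 (H = ((-3190 + 22) - 893) + 8833 = (-3168 - 893) + 8833 = -4061 + 8833 = 4772)
√(H + F(k(-14, 9), Z(10))) = √(4772 + 143) = √4915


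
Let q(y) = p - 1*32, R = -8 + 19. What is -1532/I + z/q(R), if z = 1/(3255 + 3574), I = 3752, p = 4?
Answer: -5231081/12811204 ≈ -0.40832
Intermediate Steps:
R = 11
q(y) = -28 (q(y) = 4 - 1*32 = 4 - 32 = -28)
z = 1/6829 ≈ 0.00014643
-1532/I + z/q(R) = -1532/3752 + (1/6829)/(-28) = -1532*1/3752 + (1/6829)*(-1/28) = -383/938 - 1/191212 = -5231081/12811204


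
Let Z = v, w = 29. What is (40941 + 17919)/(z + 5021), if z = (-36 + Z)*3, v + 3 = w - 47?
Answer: 5886/485 ≈ 12.136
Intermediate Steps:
v = -21 (v = -3 + (29 - 47) = -3 - 18 = -21)
Z = -21
z = -171 (z = (-36 - 21)*3 = -57*3 = -171)
(40941 + 17919)/(z + 5021) = (40941 + 17919)/(-171 + 5021) = 58860/4850 = 58860*(1/4850) = 5886/485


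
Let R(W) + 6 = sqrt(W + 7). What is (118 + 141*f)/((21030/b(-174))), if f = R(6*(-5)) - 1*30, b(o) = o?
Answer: 143782/3505 - 4089*I*sqrt(23)/3505 ≈ 41.022 - 5.5949*I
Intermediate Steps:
R(W) = -6 + sqrt(7 + W) (R(W) = -6 + sqrt(W + 7) = -6 + sqrt(7 + W))
f = -36 + I*sqrt(23) (f = (-6 + sqrt(7 + 6*(-5))) - 1*30 = (-6 + sqrt(7 - 30)) - 30 = (-6 + sqrt(-23)) - 30 = (-6 + I*sqrt(23)) - 30 = -36 + I*sqrt(23) ≈ -36.0 + 4.7958*I)
(118 + 141*f)/((21030/b(-174))) = (118 + 141*(-36 + I*sqrt(23)))/((21030/(-174))) = (118 + (-5076 + 141*I*sqrt(23)))/((21030*(-1/174))) = (-4958 + 141*I*sqrt(23))/(-3505/29) = (-4958 + 141*I*sqrt(23))*(-29/3505) = 143782/3505 - 4089*I*sqrt(23)/3505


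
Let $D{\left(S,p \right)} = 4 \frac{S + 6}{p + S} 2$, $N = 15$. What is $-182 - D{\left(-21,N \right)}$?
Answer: $-202$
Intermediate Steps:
$D{\left(S,p \right)} = \frac{8 \left(6 + S\right)}{S + p}$ ($D{\left(S,p \right)} = 4 \frac{6 + S}{S + p} 2 = \frac{4 \left(6 + S\right)}{S + p} 2 = \frac{8 \left(6 + S\right)}{S + p}$)
$-182 - D{\left(-21,N \right)} = -182 - \frac{8 \left(6 - 21\right)}{-21 + 15} = -182 - 8 \frac{1}{-6} \left(-15\right) = -182 - 8 \left(- \frac{1}{6}\right) \left(-15\right) = -182 - 20 = -202$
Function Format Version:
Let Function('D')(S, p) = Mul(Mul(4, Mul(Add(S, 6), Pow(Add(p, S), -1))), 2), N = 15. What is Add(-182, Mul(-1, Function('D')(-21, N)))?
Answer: -202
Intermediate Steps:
Function('D')(S, p) = Mul(8, Pow(Add(S, p), -1), Add(6, S)) (Function('D')(S, p) = Mul(Mul(4, Mul(Add(6, S), Pow(Add(S, p), -1))), 2) = Mul(Mul(4, Mul(Pow(Add(S, p), -1), Add(6, S))), 2) = Mul(Mul(4, Pow(Add(S, p), -1), Add(6, S)), 2) = Mul(8, Pow(Add(S, p), -1), Add(6, S)))
Add(-182, Mul(-1, Function('D')(-21, N))) = Add(-182, Mul(-1, Mul(8, Pow(Add(-21, 15), -1), Add(6, -21)))) = Add(-182, Mul(-1, Mul(8, Pow(-6, -1), -15))) = Add(-182, Mul(-1, Mul(8, Rational(-1, 6), -15))) = Add(-182, Mul(-1, 20)) = Add(-182, -20) = -202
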